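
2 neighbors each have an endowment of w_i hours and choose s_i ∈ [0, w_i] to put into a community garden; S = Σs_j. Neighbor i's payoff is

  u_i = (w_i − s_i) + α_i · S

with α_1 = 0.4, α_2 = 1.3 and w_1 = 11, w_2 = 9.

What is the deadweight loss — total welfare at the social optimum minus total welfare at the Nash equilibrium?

∂u_i/∂s_i = α_i − 1, so neighbor i contributes w_i if α_i > 1, else 0.
α_i > 1 for i ∈ {2}; NE contributions (0, 9), S = 9.
W^NE = Σw_i − S^NE + (Σα_i)·S^NE = 20 + 0.7·9 = 26.3.
Planner: ∂(Σu_j)/∂s_i = Σα_j − 1 = 0.7 > 0, so everyone contributes w_i; S^SO = 20, W^SO = 20 + 0.7·20 = 34.
Deadweight loss = 7.7.

7.7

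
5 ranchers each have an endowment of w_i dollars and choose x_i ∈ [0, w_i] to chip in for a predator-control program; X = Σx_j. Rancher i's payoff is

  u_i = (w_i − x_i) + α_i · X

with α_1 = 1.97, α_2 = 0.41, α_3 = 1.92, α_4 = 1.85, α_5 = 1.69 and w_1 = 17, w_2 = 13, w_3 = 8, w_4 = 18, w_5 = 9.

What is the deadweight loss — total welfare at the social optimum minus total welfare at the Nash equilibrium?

88.92

∂u_i/∂x_i = α_i − 1, so rancher i contributes w_i if α_i > 1, else 0.
α_i > 1 for i ∈ {1, 3, 4, 5}; NE contributions (17, 0, 8, 18, 9), X = 52.
W^NE = Σw_i − X^NE + (Σα_i)·X^NE = 65 + 6.84·52 = 420.68.
Planner: ∂(Σu_j)/∂x_i = Σα_j − 1 = 6.84 > 0, so everyone contributes w_i; X^SO = 65, W^SO = 65 + 6.84·65 = 509.6.
Deadweight loss = 88.92.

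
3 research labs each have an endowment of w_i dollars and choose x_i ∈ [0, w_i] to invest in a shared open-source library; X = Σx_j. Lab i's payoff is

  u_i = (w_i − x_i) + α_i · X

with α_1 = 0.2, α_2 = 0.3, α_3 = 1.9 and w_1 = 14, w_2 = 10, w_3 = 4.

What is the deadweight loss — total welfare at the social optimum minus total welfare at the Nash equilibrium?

33.6

∂u_i/∂x_i = α_i − 1, so lab i contributes w_i if α_i > 1, else 0.
α_i > 1 for i ∈ {3}; NE contributions (0, 0, 4), X = 4.
W^NE = Σw_i − X^NE + (Σα_i)·X^NE = 28 + 1.4·4 = 33.6.
Planner: ∂(Σu_j)/∂x_i = Σα_j − 1 = 1.4 > 0, so everyone contributes w_i; X^SO = 28, W^SO = 28 + 1.4·28 = 67.2.
Deadweight loss = 33.6.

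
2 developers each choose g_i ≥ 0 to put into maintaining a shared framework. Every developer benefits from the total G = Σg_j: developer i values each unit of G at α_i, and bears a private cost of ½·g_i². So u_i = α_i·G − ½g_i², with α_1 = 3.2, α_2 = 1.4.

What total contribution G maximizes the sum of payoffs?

9.2

Planner FOC: ∂(Σu_j)/∂g_i = (Σα_j) − g_i = 0, so g_i^SO = Σα_j = 4.6 for every i; G^SO = 9.2.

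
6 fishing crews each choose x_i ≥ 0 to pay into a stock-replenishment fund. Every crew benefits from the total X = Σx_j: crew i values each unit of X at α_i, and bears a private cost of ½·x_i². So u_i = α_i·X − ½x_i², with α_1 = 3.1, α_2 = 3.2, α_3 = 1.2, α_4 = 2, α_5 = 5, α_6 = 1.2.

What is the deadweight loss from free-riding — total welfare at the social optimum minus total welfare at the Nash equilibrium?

518.845

Crew i's FOC: ∂u_i/∂x_i = α_i − x_i = 0, so x_i* = α_i.
NE contributions = (3.1, 3.2, 1.2, 2, 5, 1.2); X = 15.7.
W^NE = (Σα)·X − ½Σα_i² = 15.7² − ½·51.73 = 220.625.
Planner sets x_i = Σα_j = 15.7 for every i, so X^SO = 6·15.7 = 94.2.
W^SO = (Σα)·X^SO − ½·6·(Σα)² = (6/2)·15.7² = 739.47.
Deadweight loss = W^SO − W^NE = 518.845.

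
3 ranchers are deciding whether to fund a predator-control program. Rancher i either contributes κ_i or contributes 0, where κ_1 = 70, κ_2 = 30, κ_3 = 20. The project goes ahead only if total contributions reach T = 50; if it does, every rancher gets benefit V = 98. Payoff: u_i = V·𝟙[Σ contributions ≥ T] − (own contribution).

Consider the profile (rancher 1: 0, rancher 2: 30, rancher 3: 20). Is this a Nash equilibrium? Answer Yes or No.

Total = 50 ≥ 50: provided.
Rancher 1 (pledges 0, payoff 98): pledging 70 → total 120, payoff 28. No gain.
Rancher 2 (pledges 30, payoff 68): dropping to 0 → total 20, payoff 0. No gain.
Rancher 3 (pledges 20, payoff 78): dropping to 0 → total 30, payoff 0. No gain.

Yes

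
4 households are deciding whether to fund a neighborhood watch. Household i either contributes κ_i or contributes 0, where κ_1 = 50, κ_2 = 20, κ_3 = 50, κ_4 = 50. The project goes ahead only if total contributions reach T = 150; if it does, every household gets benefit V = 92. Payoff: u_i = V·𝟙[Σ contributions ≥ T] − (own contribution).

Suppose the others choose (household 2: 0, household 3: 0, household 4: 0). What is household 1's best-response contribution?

Others' total = 0. Even contributing 50 gives 50 < 150: no benefit either way.
Best response: 0.

0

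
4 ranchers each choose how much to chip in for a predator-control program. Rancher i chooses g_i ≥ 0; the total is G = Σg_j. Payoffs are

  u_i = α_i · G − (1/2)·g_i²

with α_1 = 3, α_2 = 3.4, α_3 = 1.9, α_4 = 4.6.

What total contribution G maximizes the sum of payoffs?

Planner FOC: ∂(Σu_j)/∂g_i = (Σα_j) − g_i = 0, so g_i^SO = Σα_j = 12.9 for every i; G^SO = 51.6.

51.6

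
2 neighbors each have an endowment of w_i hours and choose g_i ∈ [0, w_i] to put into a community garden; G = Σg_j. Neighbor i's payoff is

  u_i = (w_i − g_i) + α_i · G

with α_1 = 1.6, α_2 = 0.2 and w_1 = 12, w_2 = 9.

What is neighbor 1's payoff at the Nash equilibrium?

∂u_i/∂g_i = α_i − 1, so neighbor i contributes w_i if α_i > 1, else 0.
α_i > 1 for i ∈ {1}; NE contributions (12, 0), G = 12.
u_1 = (12 − 12) + 1.6·12 = 19.2.

19.2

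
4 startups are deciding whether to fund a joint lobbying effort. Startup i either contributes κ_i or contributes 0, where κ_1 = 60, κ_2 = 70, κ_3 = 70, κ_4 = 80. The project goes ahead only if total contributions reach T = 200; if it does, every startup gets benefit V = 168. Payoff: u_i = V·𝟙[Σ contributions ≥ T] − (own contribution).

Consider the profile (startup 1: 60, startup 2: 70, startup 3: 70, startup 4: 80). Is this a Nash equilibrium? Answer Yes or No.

No

Total = 280 ≥ 200: provided.
Startup 1 (pledges 60, payoff 108): dropping to 0 → total 220, payoff 168. Profitable deviation.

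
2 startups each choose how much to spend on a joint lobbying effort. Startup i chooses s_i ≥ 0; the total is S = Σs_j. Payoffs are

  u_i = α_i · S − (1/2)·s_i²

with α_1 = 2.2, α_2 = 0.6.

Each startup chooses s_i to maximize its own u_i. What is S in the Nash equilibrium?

2.8

Startup i's FOC: ∂u_i/∂s_i = α_i − s_i = 0, so s_i* = α_i.
NE contributions = (2.2, 0.6); S = 2.8.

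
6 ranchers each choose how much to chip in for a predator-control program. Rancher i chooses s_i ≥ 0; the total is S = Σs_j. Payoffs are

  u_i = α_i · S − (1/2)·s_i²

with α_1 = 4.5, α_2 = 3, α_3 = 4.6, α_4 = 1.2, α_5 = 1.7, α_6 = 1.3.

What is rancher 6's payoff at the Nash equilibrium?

Rancher i's FOC: ∂u_i/∂s_i = α_i − s_i = 0, so s_i* = α_i.
NE contributions = (4.5, 3, 4.6, 1.2, 1.7, 1.3); S = 16.3.
u_6 = α_6·S − ½·(s_6)² = 1.3·16.3 − ½·1.3² = 20.345.

20.345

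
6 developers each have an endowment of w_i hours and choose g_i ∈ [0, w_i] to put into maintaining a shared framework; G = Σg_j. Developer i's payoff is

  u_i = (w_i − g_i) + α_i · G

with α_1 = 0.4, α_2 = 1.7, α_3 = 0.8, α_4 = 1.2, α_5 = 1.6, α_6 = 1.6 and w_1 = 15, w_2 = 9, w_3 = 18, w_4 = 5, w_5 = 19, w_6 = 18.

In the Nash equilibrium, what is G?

51

∂u_i/∂g_i = α_i − 1, so developer i contributes w_i if α_i > 1, else 0.
α_i > 1 for i ∈ {2, 4, 5, 6}; NE contributions (0, 9, 0, 5, 19, 18), G = 51.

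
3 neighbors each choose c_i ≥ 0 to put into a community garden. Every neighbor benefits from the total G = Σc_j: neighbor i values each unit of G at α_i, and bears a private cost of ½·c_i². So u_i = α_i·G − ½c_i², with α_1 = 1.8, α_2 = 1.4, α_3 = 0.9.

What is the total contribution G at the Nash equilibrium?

Neighbor i's FOC: ∂u_i/∂c_i = α_i − c_i = 0, so c_i* = α_i.
NE contributions = (1.8, 1.4, 0.9); G = 4.1.

4.1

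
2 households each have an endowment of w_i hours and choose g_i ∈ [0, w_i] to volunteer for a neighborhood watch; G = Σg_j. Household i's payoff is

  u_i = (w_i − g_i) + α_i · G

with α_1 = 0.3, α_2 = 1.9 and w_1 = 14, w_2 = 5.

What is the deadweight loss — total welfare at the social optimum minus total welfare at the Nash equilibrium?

∂u_i/∂g_i = α_i − 1, so household i contributes w_i if α_i > 1, else 0.
α_i > 1 for i ∈ {2}; NE contributions (0, 5), G = 5.
W^NE = Σw_i − G^NE + (Σα_i)·G^NE = 19 + 1.2·5 = 25.
Planner: ∂(Σu_j)/∂g_i = Σα_j − 1 = 1.2 > 0, so everyone contributes w_i; G^SO = 19, W^SO = 19 + 1.2·19 = 41.8.
Deadweight loss = 16.8.

16.8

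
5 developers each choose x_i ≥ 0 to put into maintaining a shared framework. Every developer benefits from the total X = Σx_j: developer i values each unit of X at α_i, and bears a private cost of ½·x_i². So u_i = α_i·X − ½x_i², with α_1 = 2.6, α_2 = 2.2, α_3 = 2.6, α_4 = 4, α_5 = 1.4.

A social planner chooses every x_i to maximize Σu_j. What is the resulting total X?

Planner FOC: ∂(Σu_j)/∂x_i = (Σα_j) − x_i = 0, so x_i^SO = Σα_j = 12.8 for every i; X^SO = 64.

64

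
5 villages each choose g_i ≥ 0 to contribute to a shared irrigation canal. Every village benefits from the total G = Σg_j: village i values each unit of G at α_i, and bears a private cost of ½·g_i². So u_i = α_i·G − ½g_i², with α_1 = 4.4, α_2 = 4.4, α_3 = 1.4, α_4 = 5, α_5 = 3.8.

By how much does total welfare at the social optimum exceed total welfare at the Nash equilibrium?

Village i's FOC: ∂u_i/∂g_i = α_i − g_i = 0, so g_i* = α_i.
NE contributions = (4.4, 4.4, 1.4, 5, 3.8); G = 19.
W^NE = (Σα)·G − ½Σα_i² = 19² − ½·80.12 = 320.94.
Planner sets g_i = Σα_j = 19 for every i, so G^SO = 5·19 = 95.
W^SO = (Σα)·G^SO − ½·5·(Σα)² = (5/2)·19² = 902.5.
Deadweight loss = W^SO − W^NE = 581.56.

581.56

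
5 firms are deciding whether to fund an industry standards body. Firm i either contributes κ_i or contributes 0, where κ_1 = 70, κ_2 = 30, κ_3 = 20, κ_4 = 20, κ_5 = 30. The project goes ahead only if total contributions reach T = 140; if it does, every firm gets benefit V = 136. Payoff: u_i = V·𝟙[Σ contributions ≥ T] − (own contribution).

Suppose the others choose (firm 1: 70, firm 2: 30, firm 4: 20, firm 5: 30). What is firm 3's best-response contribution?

0

Others' total = 150 ≥ 140; contributing adds cost 20 for no extra benefit.
Best response: 0.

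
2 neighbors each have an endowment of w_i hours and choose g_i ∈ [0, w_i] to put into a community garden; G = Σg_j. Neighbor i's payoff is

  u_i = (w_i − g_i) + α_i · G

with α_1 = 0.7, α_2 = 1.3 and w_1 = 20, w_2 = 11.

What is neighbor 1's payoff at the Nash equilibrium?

∂u_i/∂g_i = α_i − 1, so neighbor i contributes w_i if α_i > 1, else 0.
α_i > 1 for i ∈ {2}; NE contributions (0, 11), G = 11.
u_1 = (20 − 0) + 0.7·11 = 27.7.

27.7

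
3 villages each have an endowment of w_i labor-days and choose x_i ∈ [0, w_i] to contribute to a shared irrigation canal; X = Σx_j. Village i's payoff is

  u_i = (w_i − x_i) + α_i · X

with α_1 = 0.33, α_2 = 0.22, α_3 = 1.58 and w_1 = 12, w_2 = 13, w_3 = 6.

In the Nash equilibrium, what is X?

∂u_i/∂x_i = α_i − 1, so village i contributes w_i if α_i > 1, else 0.
α_i > 1 for i ∈ {3}; NE contributions (0, 0, 6), X = 6.

6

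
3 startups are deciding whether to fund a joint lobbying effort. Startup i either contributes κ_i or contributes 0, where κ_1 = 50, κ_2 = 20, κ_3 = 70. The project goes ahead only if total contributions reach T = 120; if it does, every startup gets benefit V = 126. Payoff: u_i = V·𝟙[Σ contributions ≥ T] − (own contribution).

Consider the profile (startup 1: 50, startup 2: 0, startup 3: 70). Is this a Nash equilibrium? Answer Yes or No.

Total = 120 ≥ 120: provided.
Startup 1 (pledges 50, payoff 76): dropping to 0 → total 70, payoff 0. No gain.
Startup 2 (pledges 0, payoff 126): pledging 20 → total 140, payoff 106. No gain.
Startup 3 (pledges 70, payoff 56): dropping to 0 → total 50, payoff 0. No gain.

Yes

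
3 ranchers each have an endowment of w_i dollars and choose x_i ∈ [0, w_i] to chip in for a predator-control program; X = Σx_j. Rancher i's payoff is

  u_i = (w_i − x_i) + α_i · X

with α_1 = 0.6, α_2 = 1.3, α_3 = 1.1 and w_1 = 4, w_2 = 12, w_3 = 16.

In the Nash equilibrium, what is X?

∂u_i/∂x_i = α_i − 1, so rancher i contributes w_i if α_i > 1, else 0.
α_i > 1 for i ∈ {2, 3}; NE contributions (0, 12, 16), X = 28.

28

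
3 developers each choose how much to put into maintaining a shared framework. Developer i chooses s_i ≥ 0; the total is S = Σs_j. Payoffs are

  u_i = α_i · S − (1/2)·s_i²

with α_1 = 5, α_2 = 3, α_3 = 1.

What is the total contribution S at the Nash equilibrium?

Developer i's FOC: ∂u_i/∂s_i = α_i − s_i = 0, so s_i* = α_i.
NE contributions = (5, 3, 1); S = 9.

9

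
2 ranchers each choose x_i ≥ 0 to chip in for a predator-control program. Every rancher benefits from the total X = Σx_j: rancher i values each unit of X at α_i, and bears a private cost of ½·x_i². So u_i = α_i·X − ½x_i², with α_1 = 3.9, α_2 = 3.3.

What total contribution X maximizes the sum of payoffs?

14.4

Planner FOC: ∂(Σu_j)/∂x_i = (Σα_j) − x_i = 0, so x_i^SO = Σα_j = 7.2 for every i; X^SO = 14.4.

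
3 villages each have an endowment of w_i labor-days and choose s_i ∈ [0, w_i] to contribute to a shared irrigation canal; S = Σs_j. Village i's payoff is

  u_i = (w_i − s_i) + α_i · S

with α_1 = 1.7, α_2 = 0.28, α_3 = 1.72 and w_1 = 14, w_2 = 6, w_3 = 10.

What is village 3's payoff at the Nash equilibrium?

41.28

∂u_i/∂s_i = α_i − 1, so village i contributes w_i if α_i > 1, else 0.
α_i > 1 for i ∈ {1, 3}; NE contributions (14, 0, 10), S = 24.
u_3 = (10 − 10) + 1.72·24 = 41.28.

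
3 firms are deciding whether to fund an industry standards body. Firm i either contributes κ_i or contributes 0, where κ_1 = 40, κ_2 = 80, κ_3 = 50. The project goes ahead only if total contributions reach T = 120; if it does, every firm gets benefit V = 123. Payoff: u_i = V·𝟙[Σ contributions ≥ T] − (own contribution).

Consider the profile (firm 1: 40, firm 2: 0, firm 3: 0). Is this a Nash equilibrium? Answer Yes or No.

No

Total = 40 < 120: not provided.
Firm 1 (pledges 40, payoff -40): dropping to 0 → total 0, payoff 0. Profitable deviation.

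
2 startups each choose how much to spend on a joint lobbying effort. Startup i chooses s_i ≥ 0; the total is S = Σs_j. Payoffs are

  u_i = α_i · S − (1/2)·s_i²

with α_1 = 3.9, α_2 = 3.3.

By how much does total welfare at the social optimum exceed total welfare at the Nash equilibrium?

13.05

Startup i's FOC: ∂u_i/∂s_i = α_i − s_i = 0, so s_i* = α_i.
NE contributions = (3.9, 3.3); S = 7.2.
W^NE = (Σα)·S − ½Σα_i² = 7.2² − ½·26.1 = 38.79.
Planner sets s_i = Σα_j = 7.2 for every i, so S^SO = 2·7.2 = 14.4.
W^SO = (Σα)·S^SO − ½·2·(Σα)² = (2/2)·7.2² = 51.84.
Deadweight loss = W^SO − W^NE = 13.05.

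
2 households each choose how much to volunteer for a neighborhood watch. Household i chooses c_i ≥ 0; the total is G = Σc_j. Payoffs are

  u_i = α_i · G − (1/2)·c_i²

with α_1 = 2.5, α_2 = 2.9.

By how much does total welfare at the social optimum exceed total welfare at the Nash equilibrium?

7.33

Household i's FOC: ∂u_i/∂c_i = α_i − c_i = 0, so c_i* = α_i.
NE contributions = (2.5, 2.9); G = 5.4.
W^NE = (Σα)·G − ½Σα_i² = 5.4² − ½·14.66 = 21.83.
Planner sets c_i = Σα_j = 5.4 for every i, so G^SO = 2·5.4 = 10.8.
W^SO = (Σα)·G^SO − ½·2·(Σα)² = (2/2)·5.4² = 29.16.
Deadweight loss = W^SO − W^NE = 7.33.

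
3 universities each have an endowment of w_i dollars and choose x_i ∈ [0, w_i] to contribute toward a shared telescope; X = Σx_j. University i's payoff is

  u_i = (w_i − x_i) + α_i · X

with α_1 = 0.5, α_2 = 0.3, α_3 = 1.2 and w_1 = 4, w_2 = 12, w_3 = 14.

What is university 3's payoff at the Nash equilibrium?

16.8

∂u_i/∂x_i = α_i − 1, so university i contributes w_i if α_i > 1, else 0.
α_i > 1 for i ∈ {3}; NE contributions (0, 0, 14), X = 14.
u_3 = (14 − 14) + 1.2·14 = 16.8.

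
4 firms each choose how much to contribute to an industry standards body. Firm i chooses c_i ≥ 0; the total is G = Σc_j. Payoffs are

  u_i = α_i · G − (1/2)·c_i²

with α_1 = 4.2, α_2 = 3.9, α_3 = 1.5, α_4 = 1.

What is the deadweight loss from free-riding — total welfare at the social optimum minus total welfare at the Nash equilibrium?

Firm i's FOC: ∂u_i/∂c_i = α_i − c_i = 0, so c_i* = α_i.
NE contributions = (4.2, 3.9, 1.5, 1); G = 10.6.
W^NE = (Σα)·G − ½Σα_i² = 10.6² − ½·36.1 = 94.31.
Planner sets c_i = Σα_j = 10.6 for every i, so G^SO = 4·10.6 = 42.4.
W^SO = (Σα)·G^SO − ½·4·(Σα)² = (4/2)·10.6² = 224.72.
Deadweight loss = W^SO − W^NE = 130.41.

130.41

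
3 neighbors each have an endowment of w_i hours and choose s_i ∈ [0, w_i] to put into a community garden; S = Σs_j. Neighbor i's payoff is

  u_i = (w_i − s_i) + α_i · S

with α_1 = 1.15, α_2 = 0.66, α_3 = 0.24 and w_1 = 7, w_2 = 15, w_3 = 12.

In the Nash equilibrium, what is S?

∂u_i/∂s_i = α_i − 1, so neighbor i contributes w_i if α_i > 1, else 0.
α_i > 1 for i ∈ {1}; NE contributions (7, 0, 0), S = 7.

7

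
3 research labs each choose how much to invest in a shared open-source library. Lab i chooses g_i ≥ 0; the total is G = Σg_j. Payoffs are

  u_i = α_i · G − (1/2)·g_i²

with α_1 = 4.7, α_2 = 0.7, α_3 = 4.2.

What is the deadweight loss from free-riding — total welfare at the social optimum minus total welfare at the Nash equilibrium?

Lab i's FOC: ∂u_i/∂g_i = α_i − g_i = 0, so g_i* = α_i.
NE contributions = (4.7, 0.7, 4.2); G = 9.6.
W^NE = (Σα)·G − ½Σα_i² = 9.6² − ½·40.22 = 72.05.
Planner sets g_i = Σα_j = 9.6 for every i, so G^SO = 3·9.6 = 28.8.
W^SO = (Σα)·G^SO − ½·3·(Σα)² = (3/2)·9.6² = 138.24.
Deadweight loss = W^SO − W^NE = 66.19.

66.19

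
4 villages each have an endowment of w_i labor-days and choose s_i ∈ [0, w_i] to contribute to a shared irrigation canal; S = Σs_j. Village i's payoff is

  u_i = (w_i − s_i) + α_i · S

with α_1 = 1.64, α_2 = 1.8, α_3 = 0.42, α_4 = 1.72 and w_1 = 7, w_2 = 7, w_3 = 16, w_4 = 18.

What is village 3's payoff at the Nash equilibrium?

∂u_i/∂s_i = α_i − 1, so village i contributes w_i if α_i > 1, else 0.
α_i > 1 for i ∈ {1, 2, 4}; NE contributions (7, 7, 0, 18), S = 32.
u_3 = (16 − 0) + 0.42·32 = 29.44.

29.44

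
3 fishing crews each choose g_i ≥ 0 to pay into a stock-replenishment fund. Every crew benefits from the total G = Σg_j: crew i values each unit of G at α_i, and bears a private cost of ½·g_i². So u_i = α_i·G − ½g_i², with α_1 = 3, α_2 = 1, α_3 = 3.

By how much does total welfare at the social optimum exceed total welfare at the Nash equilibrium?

Crew i's FOC: ∂u_i/∂g_i = α_i − g_i = 0, so g_i* = α_i.
NE contributions = (3, 1, 3); G = 7.
W^NE = (Σα)·G − ½Σα_i² = 7² − ½·19 = 39.5.
Planner sets g_i = Σα_j = 7 for every i, so G^SO = 3·7 = 21.
W^SO = (Σα)·G^SO − ½·3·(Σα)² = (3/2)·7² = 73.5.
Deadweight loss = W^SO − W^NE = 34.

34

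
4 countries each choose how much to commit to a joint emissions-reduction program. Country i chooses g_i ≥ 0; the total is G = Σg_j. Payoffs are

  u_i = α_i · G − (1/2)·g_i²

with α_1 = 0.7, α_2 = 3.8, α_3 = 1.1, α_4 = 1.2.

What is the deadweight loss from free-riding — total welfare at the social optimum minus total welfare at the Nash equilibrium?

Country i's FOC: ∂u_i/∂g_i = α_i − g_i = 0, so g_i* = α_i.
NE contributions = (0.7, 3.8, 1.1, 1.2); G = 6.8.
W^NE = (Σα)·G − ½Σα_i² = 6.8² − ½·17.58 = 37.45.
Planner sets g_i = Σα_j = 6.8 for every i, so G^SO = 4·6.8 = 27.2.
W^SO = (Σα)·G^SO − ½·4·(Σα)² = (4/2)·6.8² = 92.48.
Deadweight loss = W^SO − W^NE = 55.03.

55.03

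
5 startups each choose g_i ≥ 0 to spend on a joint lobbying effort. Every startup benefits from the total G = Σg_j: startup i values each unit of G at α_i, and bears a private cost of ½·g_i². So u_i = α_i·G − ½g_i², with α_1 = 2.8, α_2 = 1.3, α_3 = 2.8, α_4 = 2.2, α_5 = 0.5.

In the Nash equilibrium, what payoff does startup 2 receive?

11.635

Startup i's FOC: ∂u_i/∂g_i = α_i − g_i = 0, so g_i* = α_i.
NE contributions = (2.8, 1.3, 2.8, 2.2, 0.5); G = 9.6.
u_2 = α_2·G − ½·(g_2)² = 1.3·9.6 − ½·1.3² = 11.635.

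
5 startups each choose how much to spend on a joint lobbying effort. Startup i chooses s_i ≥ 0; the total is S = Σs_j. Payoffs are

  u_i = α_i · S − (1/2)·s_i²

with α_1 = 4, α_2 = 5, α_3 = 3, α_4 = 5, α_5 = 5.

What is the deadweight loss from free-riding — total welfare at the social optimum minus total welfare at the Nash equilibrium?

Startup i's FOC: ∂u_i/∂s_i = α_i − s_i = 0, so s_i* = α_i.
NE contributions = (4, 5, 3, 5, 5); S = 22.
W^NE = (Σα)·S − ½Σα_i² = 22² − ½·100 = 434.
Planner sets s_i = Σα_j = 22 for every i, so S^SO = 5·22 = 110.
W^SO = (Σα)·S^SO − ½·5·(Σα)² = (5/2)·22² = 1210.
Deadweight loss = W^SO − W^NE = 776.

776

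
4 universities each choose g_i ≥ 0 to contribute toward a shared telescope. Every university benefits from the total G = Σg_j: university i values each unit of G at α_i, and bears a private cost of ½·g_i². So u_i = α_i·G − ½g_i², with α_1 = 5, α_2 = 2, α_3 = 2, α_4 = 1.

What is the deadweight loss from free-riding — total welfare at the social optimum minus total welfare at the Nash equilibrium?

University i's FOC: ∂u_i/∂g_i = α_i − g_i = 0, so g_i* = α_i.
NE contributions = (5, 2, 2, 1); G = 10.
W^NE = (Σα)·G − ½Σα_i² = 10² − ½·34 = 83.
Planner sets g_i = Σα_j = 10 for every i, so G^SO = 4·10 = 40.
W^SO = (Σα)·G^SO − ½·4·(Σα)² = (4/2)·10² = 200.
Deadweight loss = W^SO − W^NE = 117.

117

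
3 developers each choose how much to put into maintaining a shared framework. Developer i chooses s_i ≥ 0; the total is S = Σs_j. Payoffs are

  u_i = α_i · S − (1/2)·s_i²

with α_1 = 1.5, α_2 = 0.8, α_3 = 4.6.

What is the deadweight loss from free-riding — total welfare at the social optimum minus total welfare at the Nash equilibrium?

Developer i's FOC: ∂u_i/∂s_i = α_i − s_i = 0, so s_i* = α_i.
NE contributions = (1.5, 0.8, 4.6); S = 6.9.
W^NE = (Σα)·S − ½Σα_i² = 6.9² − ½·24.05 = 35.585.
Planner sets s_i = Σα_j = 6.9 for every i, so S^SO = 3·6.9 = 20.7.
W^SO = (Σα)·S^SO − ½·3·(Σα)² = (3/2)·6.9² = 71.415.
Deadweight loss = W^SO − W^NE = 35.83.

35.83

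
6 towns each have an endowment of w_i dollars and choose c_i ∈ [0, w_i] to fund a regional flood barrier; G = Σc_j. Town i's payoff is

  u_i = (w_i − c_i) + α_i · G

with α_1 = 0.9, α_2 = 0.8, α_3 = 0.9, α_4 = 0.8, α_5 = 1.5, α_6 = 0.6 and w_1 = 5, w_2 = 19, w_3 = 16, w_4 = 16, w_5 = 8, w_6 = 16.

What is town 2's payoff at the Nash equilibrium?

25.4

∂u_i/∂c_i = α_i − 1, so town i contributes w_i if α_i > 1, else 0.
α_i > 1 for i ∈ {5}; NE contributions (0, 0, 0, 0, 8, 0), G = 8.
u_2 = (19 − 0) + 0.8·8 = 25.4.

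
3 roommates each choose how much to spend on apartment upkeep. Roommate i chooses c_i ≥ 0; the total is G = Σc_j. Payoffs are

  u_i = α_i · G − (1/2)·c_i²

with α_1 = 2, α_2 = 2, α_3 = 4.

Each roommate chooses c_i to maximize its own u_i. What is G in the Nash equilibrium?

Roommate i's FOC: ∂u_i/∂c_i = α_i − c_i = 0, so c_i* = α_i.
NE contributions = (2, 2, 4); G = 8.

8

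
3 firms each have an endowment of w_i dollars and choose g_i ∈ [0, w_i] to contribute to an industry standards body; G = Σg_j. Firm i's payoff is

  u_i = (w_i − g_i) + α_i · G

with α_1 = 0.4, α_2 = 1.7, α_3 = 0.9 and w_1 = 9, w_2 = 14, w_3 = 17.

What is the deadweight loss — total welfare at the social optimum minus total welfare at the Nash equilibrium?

52

∂u_i/∂g_i = α_i − 1, so firm i contributes w_i if α_i > 1, else 0.
α_i > 1 for i ∈ {2}; NE contributions (0, 14, 0), G = 14.
W^NE = Σw_i − G^NE + (Σα_i)·G^NE = 40 + 2·14 = 68.
Planner: ∂(Σu_j)/∂g_i = Σα_j − 1 = 2 > 0, so everyone contributes w_i; G^SO = 40, W^SO = 40 + 2·40 = 120.
Deadweight loss = 52.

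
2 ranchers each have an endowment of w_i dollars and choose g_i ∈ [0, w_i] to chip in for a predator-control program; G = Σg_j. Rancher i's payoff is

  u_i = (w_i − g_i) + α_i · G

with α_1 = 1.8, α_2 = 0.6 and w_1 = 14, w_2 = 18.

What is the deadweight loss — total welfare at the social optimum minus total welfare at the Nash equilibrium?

∂u_i/∂g_i = α_i − 1, so rancher i contributes w_i if α_i > 1, else 0.
α_i > 1 for i ∈ {1}; NE contributions (14, 0), G = 14.
W^NE = Σw_i − G^NE + (Σα_i)·G^NE = 32 + 1.4·14 = 51.6.
Planner: ∂(Σu_j)/∂g_i = Σα_j − 1 = 1.4 > 0, so everyone contributes w_i; G^SO = 32, W^SO = 32 + 1.4·32 = 76.8.
Deadweight loss = 25.2.

25.2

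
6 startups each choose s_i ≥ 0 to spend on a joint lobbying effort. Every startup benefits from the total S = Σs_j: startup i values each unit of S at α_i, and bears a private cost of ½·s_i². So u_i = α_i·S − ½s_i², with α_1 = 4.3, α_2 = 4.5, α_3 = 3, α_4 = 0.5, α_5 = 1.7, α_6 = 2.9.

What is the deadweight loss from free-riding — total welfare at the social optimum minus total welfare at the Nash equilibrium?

Startup i's FOC: ∂u_i/∂s_i = α_i − s_i = 0, so s_i* = α_i.
NE contributions = (4.3, 4.5, 3, 0.5, 1.7, 2.9); S = 16.9.
W^NE = (Σα)·S − ½Σα_i² = 16.9² − ½·59.29 = 255.965.
Planner sets s_i = Σα_j = 16.9 for every i, so S^SO = 6·16.9 = 101.4.
W^SO = (Σα)·S^SO − ½·6·(Σα)² = (6/2)·16.9² = 856.83.
Deadweight loss = W^SO − W^NE = 600.865.

600.865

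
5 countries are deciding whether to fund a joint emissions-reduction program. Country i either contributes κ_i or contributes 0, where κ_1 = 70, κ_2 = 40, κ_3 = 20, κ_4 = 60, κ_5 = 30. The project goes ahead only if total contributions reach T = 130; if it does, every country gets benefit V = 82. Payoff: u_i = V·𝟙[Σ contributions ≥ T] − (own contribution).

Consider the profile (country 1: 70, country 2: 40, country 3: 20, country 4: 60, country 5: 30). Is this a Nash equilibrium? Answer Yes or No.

No

Total = 220 ≥ 130: provided.
Country 1 (pledges 70, payoff 12): dropping to 0 → total 150, payoff 82. Profitable deviation.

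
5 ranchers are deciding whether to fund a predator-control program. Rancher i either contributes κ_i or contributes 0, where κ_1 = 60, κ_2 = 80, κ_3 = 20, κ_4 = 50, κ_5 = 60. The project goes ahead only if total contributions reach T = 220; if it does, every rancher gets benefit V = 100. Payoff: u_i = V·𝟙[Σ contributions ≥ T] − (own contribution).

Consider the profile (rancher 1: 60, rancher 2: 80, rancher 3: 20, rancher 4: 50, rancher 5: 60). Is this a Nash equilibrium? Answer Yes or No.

Total = 270 ≥ 220: provided.
Rancher 1 (pledges 60, payoff 40): dropping to 0 → total 210, payoff 0. No gain.
Rancher 2 (pledges 80, payoff 20): dropping to 0 → total 190, payoff 0. No gain.
Rancher 3 (pledges 20, payoff 80): dropping to 0 → total 250, payoff 100. Profitable deviation.

No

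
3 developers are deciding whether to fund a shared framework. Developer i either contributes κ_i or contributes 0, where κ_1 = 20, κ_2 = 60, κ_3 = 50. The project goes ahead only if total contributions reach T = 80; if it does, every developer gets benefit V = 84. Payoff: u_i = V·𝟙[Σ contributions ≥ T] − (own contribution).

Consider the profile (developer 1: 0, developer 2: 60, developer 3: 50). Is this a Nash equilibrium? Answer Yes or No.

Yes

Total = 110 ≥ 80: provided.
Developer 1 (pledges 0, payoff 84): pledging 20 → total 130, payoff 64. No gain.
Developer 2 (pledges 60, payoff 24): dropping to 0 → total 50, payoff 0. No gain.
Developer 3 (pledges 50, payoff 34): dropping to 0 → total 60, payoff 0. No gain.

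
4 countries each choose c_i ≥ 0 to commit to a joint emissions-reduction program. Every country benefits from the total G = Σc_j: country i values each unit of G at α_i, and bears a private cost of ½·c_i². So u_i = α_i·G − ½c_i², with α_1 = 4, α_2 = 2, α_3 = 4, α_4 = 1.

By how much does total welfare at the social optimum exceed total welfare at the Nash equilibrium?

139.5

Country i's FOC: ∂u_i/∂c_i = α_i − c_i = 0, so c_i* = α_i.
NE contributions = (4, 2, 4, 1); G = 11.
W^NE = (Σα)·G − ½Σα_i² = 11² − ½·37 = 102.5.
Planner sets c_i = Σα_j = 11 for every i, so G^SO = 4·11 = 44.
W^SO = (Σα)·G^SO − ½·4·(Σα)² = (4/2)·11² = 242.
Deadweight loss = W^SO − W^NE = 139.5.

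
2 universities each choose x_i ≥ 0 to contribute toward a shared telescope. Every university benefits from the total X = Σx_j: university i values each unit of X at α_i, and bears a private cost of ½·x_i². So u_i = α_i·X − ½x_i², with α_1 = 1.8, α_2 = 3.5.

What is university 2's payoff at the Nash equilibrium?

12.425

University i's FOC: ∂u_i/∂x_i = α_i − x_i = 0, so x_i* = α_i.
NE contributions = (1.8, 3.5); X = 5.3.
u_2 = α_2·X − ½·(x_2)² = 3.5·5.3 − ½·3.5² = 12.425.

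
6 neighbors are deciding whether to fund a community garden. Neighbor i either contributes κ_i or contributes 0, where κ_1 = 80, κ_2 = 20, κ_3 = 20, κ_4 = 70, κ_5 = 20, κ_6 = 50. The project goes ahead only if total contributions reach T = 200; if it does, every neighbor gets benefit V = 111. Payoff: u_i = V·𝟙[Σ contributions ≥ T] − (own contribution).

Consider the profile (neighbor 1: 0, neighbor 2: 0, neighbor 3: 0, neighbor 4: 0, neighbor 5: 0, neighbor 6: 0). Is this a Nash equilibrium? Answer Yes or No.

Yes

Total = 0 < 200: not provided.
Neighbor 1 (pledges 0, payoff 0): pledging 80 → total 80, payoff -80. No gain.
Neighbor 2 (pledges 0, payoff 0): pledging 20 → total 20, payoff -20. No gain.
Neighbor 3 (pledges 0, payoff 0): pledging 20 → total 20, payoff -20. No gain.
Neighbor 4 (pledges 0, payoff 0): pledging 70 → total 70, payoff -70. No gain.
Neighbor 5 (pledges 0, payoff 0): pledging 20 → total 20, payoff -20. No gain.
Neighbor 6 (pledges 0, payoff 0): pledging 50 → total 50, payoff -50. No gain.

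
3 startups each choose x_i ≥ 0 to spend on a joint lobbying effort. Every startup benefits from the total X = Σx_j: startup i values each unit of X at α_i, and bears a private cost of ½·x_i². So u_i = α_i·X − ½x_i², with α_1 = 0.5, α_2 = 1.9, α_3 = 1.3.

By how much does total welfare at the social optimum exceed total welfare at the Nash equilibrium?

9.62

Startup i's FOC: ∂u_i/∂x_i = α_i − x_i = 0, so x_i* = α_i.
NE contributions = (0.5, 1.9, 1.3); X = 3.7.
W^NE = (Σα)·X − ½Σα_i² = 3.7² − ½·5.55 = 10.915.
Planner sets x_i = Σα_j = 3.7 for every i, so X^SO = 3·3.7 = 11.1.
W^SO = (Σα)·X^SO − ½·3·(Σα)² = (3/2)·3.7² = 20.535.
Deadweight loss = W^SO − W^NE = 9.62.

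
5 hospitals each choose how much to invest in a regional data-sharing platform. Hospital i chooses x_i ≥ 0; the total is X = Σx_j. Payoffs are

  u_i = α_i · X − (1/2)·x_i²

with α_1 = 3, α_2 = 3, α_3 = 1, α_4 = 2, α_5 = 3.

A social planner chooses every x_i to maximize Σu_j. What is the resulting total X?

60

Planner FOC: ∂(Σu_j)/∂x_i = (Σα_j) − x_i = 0, so x_i^SO = Σα_j = 12 for every i; X^SO = 60.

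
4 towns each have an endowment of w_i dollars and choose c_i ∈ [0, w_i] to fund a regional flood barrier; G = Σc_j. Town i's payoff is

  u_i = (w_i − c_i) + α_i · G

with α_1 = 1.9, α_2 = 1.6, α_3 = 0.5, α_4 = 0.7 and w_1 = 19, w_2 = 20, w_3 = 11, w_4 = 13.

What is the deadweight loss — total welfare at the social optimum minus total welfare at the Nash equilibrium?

88.8

∂u_i/∂c_i = α_i − 1, so town i contributes w_i if α_i > 1, else 0.
α_i > 1 for i ∈ {1, 2}; NE contributions (19, 20, 0, 0), G = 39.
W^NE = Σw_i − G^NE + (Σα_i)·G^NE = 63 + 3.7·39 = 207.3.
Planner: ∂(Σu_j)/∂c_i = Σα_j − 1 = 3.7 > 0, so everyone contributes w_i; G^SO = 63, W^SO = 63 + 3.7·63 = 296.1.
Deadweight loss = 88.8.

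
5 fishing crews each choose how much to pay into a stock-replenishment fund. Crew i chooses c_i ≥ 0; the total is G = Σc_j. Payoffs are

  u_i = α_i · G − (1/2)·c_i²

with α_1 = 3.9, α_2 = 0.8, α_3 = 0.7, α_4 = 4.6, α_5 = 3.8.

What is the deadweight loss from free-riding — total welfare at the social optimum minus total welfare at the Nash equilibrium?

Crew i's FOC: ∂u_i/∂c_i = α_i − c_i = 0, so c_i* = α_i.
NE contributions = (3.9, 0.8, 0.7, 4.6, 3.8); G = 13.8.
W^NE = (Σα)·G − ½Σα_i² = 13.8² − ½·51.94 = 164.47.
Planner sets c_i = Σα_j = 13.8 for every i, so G^SO = 5·13.8 = 69.
W^SO = (Σα)·G^SO − ½·5·(Σα)² = (5/2)·13.8² = 476.1.
Deadweight loss = W^SO − W^NE = 311.63.

311.63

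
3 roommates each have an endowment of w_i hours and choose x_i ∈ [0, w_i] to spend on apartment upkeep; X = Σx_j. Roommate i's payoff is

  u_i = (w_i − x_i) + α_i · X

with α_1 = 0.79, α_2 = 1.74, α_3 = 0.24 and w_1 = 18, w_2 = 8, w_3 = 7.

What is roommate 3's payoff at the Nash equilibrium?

8.92

∂u_i/∂x_i = α_i − 1, so roommate i contributes w_i if α_i > 1, else 0.
α_i > 1 for i ∈ {2}; NE contributions (0, 8, 0), X = 8.
u_3 = (7 − 0) + 0.24·8 = 8.92.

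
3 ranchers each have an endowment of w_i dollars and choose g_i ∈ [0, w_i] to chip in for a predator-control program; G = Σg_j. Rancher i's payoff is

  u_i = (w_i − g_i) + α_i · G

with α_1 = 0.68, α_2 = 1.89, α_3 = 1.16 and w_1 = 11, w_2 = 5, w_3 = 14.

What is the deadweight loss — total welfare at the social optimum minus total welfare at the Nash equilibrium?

∂u_i/∂g_i = α_i − 1, so rancher i contributes w_i if α_i > 1, else 0.
α_i > 1 for i ∈ {2, 3}; NE contributions (0, 5, 14), G = 19.
W^NE = Σw_i − G^NE + (Σα_i)·G^NE = 30 + 2.73·19 = 81.87.
Planner: ∂(Σu_j)/∂g_i = Σα_j − 1 = 2.73 > 0, so everyone contributes w_i; G^SO = 30, W^SO = 30 + 2.73·30 = 111.9.
Deadweight loss = 30.03.

30.03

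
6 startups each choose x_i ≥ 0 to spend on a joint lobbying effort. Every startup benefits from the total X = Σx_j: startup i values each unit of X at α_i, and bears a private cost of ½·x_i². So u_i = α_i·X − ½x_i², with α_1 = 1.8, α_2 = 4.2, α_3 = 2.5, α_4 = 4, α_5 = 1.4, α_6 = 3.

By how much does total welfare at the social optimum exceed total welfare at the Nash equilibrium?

598.265

Startup i's FOC: ∂u_i/∂x_i = α_i − x_i = 0, so x_i* = α_i.
NE contributions = (1.8, 4.2, 2.5, 4, 1.4, 3); X = 16.9.
W^NE = (Σα)·X − ½Σα_i² = 16.9² − ½·54.09 = 258.565.
Planner sets x_i = Σα_j = 16.9 for every i, so X^SO = 6·16.9 = 101.4.
W^SO = (Σα)·X^SO − ½·6·(Σα)² = (6/2)·16.9² = 856.83.
Deadweight loss = W^SO − W^NE = 598.265.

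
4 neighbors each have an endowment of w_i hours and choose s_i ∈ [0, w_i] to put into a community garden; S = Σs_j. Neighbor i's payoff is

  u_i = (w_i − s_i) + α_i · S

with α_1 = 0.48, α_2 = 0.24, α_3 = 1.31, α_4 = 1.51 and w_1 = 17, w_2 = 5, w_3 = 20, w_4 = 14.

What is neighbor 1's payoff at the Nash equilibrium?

∂u_i/∂s_i = α_i − 1, so neighbor i contributes w_i if α_i > 1, else 0.
α_i > 1 for i ∈ {3, 4}; NE contributions (0, 0, 20, 14), S = 34.
u_1 = (17 − 0) + 0.48·34 = 33.32.

33.32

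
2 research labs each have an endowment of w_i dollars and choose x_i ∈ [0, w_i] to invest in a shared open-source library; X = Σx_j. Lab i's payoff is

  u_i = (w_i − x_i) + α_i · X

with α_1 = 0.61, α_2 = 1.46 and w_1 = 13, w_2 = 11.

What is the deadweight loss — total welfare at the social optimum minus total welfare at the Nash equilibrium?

13.91

∂u_i/∂x_i = α_i − 1, so lab i contributes w_i if α_i > 1, else 0.
α_i > 1 for i ∈ {2}; NE contributions (0, 11), X = 11.
W^NE = Σw_i − X^NE + (Σα_i)·X^NE = 24 + 1.07·11 = 35.77.
Planner: ∂(Σu_j)/∂x_i = Σα_j − 1 = 1.07 > 0, so everyone contributes w_i; X^SO = 24, W^SO = 24 + 1.07·24 = 49.68.
Deadweight loss = 13.91.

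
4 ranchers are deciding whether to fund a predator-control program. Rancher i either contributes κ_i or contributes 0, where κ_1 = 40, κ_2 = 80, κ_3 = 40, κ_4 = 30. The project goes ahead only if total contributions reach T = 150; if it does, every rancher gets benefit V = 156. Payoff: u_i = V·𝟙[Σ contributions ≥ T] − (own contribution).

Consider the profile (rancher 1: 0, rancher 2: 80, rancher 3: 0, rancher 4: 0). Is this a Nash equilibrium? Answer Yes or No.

Total = 80 < 150: not provided.
Rancher 1 (pledges 0, payoff 0): pledging 40 → total 120, payoff -40. No gain.
Rancher 2 (pledges 80, payoff -80): dropping to 0 → total 0, payoff 0. Profitable deviation.

No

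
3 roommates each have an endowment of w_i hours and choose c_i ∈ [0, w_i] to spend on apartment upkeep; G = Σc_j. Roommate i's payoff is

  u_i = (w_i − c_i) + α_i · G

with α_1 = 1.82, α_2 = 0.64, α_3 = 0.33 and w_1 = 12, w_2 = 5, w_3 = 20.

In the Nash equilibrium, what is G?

12

∂u_i/∂c_i = α_i − 1, so roommate i contributes w_i if α_i > 1, else 0.
α_i > 1 for i ∈ {1}; NE contributions (12, 0, 0), G = 12.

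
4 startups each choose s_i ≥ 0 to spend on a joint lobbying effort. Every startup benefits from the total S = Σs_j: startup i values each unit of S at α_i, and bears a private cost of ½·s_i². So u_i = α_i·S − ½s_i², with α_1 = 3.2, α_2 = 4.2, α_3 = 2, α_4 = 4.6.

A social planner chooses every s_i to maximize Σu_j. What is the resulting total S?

56

Planner FOC: ∂(Σu_j)/∂s_i = (Σα_j) − s_i = 0, so s_i^SO = Σα_j = 14 for every i; S^SO = 56.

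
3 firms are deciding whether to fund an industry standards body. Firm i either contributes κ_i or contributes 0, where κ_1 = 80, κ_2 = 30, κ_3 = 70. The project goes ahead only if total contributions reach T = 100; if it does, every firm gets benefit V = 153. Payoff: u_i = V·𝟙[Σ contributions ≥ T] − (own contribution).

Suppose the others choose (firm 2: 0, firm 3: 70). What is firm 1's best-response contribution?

Others' total = 70. Contributing 80 brings total to 150 ≥ 100: gain V − κ_1 = 73.
Best response: 80.

80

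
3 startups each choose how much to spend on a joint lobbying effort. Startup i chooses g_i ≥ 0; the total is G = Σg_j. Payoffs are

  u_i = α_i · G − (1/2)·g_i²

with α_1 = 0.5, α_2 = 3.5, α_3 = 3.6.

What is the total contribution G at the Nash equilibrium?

7.6

Startup i's FOC: ∂u_i/∂g_i = α_i − g_i = 0, so g_i* = α_i.
NE contributions = (0.5, 3.5, 3.6); G = 7.6.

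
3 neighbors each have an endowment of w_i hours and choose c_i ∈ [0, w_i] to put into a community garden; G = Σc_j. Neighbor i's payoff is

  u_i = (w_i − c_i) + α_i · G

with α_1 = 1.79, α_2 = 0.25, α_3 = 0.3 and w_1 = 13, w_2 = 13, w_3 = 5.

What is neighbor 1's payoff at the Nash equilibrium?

23.27

∂u_i/∂c_i = α_i − 1, so neighbor i contributes w_i if α_i > 1, else 0.
α_i > 1 for i ∈ {1}; NE contributions (13, 0, 0), G = 13.
u_1 = (13 − 13) + 1.79·13 = 23.27.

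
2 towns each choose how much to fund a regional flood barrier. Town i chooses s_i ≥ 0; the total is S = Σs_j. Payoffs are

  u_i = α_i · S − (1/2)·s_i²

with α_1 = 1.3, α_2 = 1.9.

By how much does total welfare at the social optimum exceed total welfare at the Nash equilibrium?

2.65

Town i's FOC: ∂u_i/∂s_i = α_i − s_i = 0, so s_i* = α_i.
NE contributions = (1.3, 1.9); S = 3.2.
W^NE = (Σα)·S − ½Σα_i² = 3.2² − ½·5.3 = 7.59.
Planner sets s_i = Σα_j = 3.2 for every i, so S^SO = 2·3.2 = 6.4.
W^SO = (Σα)·S^SO − ½·2·(Σα)² = (2/2)·3.2² = 10.24.
Deadweight loss = W^SO − W^NE = 2.65.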